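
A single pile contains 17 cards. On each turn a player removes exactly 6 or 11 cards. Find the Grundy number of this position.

0

Grundy values for subtraction set {6, 11}:
k:     0  1  2  3  4  5  6  7  8  9 10 11 12 13 14 15 16 17
g(k):  0  0  0  0  0  0  1  1  1  1  1  1  2  2  2  2  2  0
So g(17) = 0.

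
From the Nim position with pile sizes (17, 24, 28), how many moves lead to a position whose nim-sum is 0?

3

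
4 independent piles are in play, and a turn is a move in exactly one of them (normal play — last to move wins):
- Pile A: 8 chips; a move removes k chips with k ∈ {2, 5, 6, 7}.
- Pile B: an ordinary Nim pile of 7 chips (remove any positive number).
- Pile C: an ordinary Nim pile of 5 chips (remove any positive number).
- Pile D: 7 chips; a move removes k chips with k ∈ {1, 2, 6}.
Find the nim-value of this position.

0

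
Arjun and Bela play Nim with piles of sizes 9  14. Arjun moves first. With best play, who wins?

Arjun wins

In binary:
  1001  (9)
  1110  (14)
  ----
  0111  (7)
The nim-sum is 7 ≠ 0, so this is an N-position: the player to move can win; Arjun has a winning move.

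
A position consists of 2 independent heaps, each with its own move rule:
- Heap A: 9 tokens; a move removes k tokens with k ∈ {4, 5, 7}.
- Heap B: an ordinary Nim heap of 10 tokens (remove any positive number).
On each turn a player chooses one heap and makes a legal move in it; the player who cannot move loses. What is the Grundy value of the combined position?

8

Build the Grundy sequence for heap A with g(k) = mex{g(k−s) : s ∈ {4, 5, 7}, s ≤ k}:
g(0) = mex{} = 0
g(1) = mex{} = 0
g(2) = mex{} = 0
g(3) = mex{} = 0
g(4) = mex{0} = 1
g(5) = mex{0} = 1
g(6) = mex{0} = 1
g(7) = mex{0} = 1
g(8) = mex{0,1} = 2
g(9) = mex{0,1} = 2
So g(9) = 2.
Heap B is a plain Nim heap of size 10, so its Grundy value is 10.
The value of a disjunctive sum is the nim-sum of the parts.
Combined value = 2 ⊕ 10 = 8.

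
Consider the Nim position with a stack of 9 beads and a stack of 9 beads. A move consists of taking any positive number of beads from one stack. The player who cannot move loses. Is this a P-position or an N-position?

P-position

Nim-sum: 9 ⊕ 9 = 0.
The nim-sum is 0, so this is a P-position: the player to move is in a losing position under optimal play.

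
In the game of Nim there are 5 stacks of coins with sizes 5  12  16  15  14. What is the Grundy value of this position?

24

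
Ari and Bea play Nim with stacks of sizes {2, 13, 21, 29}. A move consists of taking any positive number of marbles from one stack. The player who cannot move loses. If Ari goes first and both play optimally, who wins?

Ari wins

Compute the nim-sum pairwise:
2 ^ 13 = 15
15 ^ 21 = 26
26 ^ 29 = 7
The nim-sum is 7 ≠ 0, so this is an N-position: the player to move can win; Ari has a winning move.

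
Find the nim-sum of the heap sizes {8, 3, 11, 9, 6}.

In binary:
  1000  (8)
  0011  (3)
  1011  (11)
  1001  (9)
  0110  (6)
  ----
  1111  (15)

15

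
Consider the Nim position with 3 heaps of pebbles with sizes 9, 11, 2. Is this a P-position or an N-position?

P-position

Write each in binary and XOR column by column:
  1001  (9)
  1011  (11)
  0010  (2)
  ----
  0000  (0)
The nim-sum is 0, so this is a P-position: the player to move is in a losing position under optimal play.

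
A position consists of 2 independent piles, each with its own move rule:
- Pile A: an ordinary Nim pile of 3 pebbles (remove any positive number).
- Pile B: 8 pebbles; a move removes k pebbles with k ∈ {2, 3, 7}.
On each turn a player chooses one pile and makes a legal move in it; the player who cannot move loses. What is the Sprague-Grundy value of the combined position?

2

Pile A is a plain Nim pile of size 3, so its Grundy value is 3.
For pile B, compute g(0), g(1), … with moves {2, 3, 7}:
g(0) = mex{} = 0
g(1) = mex{} = 0
g(2) = mex{0} = 1
g(3) = mex{0} = 1
g(4) = mex{0,1} = 2
g(5) = mex{1} = 0
g(6) = mex{1,2} = 0
g(7) = mex{0,2} = 1
g(8) = mex{0} = 1
So g(8) = 1.
The value of a disjunctive sum is the nim-sum of the parts.
Combined value = 3 ⊕ 1 = 2.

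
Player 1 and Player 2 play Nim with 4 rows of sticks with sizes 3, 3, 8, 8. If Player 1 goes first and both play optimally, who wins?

Nim-sum: 3 ^ 3 ^ 8 ^ 8 = 0.
The nim-sum is 0, so this is a P-position: the player to move is in a losing position under optimal play; Player 1 is about to move from it and so loses — Player 2 wins.

Player 2 wins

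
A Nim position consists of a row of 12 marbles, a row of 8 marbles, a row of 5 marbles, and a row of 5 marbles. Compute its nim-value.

Compute the nim-sum pairwise:
12 ^ 8 = 4
4 ^ 5 = 1
1 ^ 5 = 4

4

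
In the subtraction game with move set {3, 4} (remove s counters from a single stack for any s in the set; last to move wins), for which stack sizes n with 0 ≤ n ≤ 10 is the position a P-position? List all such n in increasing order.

0, 1, 2, 7, 8, 9

Build the Grundy sequence with g(k) = mex{g(k−s) : s ∈ {3, 4}, s ≤ k}:
k:     0  1  2  3  4  5  6  7  8  9 10
g(k):  0  0  0  1  1  1  2  0  0  0  1
The P-positions (g = 0) in 0..10 are 0, 1, 2, 7, 8, 9.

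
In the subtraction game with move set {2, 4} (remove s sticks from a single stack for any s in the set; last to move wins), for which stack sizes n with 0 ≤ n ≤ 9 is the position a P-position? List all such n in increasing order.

Build the Grundy sequence with g(k) = mex{g(k−s) : s ∈ {2, 4}, s ≤ k}:
g(0) = mex{} = 0
g(1) = mex{} = 0
g(2) = mex{0} = 1
g(3) = mex{0} = 1
g(4) = mex{0,1} = 2
g(5) = mex{0,1} = 2
g(6) = mex{1,2} = 0
g(7) = mex{1,2} = 0
g(8) = mex{0,2} = 1
g(9) = mex{0,2} = 1
The P-positions (g = 0) in 0..9 are 0, 1, 6, 7.

0, 1, 6, 7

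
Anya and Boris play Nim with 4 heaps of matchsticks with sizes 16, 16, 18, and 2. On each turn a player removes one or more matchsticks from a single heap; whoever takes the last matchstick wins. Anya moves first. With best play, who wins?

Anya wins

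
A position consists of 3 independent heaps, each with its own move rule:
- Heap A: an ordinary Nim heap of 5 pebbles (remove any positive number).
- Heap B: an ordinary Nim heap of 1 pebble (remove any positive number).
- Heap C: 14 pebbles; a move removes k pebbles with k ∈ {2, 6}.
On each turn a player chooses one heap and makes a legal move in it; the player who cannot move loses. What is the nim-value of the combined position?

5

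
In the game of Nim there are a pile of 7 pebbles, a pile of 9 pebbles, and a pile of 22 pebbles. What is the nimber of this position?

24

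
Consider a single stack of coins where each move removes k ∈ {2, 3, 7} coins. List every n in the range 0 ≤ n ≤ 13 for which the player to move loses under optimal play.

0, 1, 5, 6, 10, 11

Compute g(0), g(1), … for moves {2, 3, 7}:
k:     0  1  2  3  4  5  6  7  8  9 10 11 12 13
g(k):  0  0  1  1  2  0  0  1  1  2  0  0  1  1
The P-positions (g = 0) in 0..13 are 0, 1, 5, 6, 10, 11.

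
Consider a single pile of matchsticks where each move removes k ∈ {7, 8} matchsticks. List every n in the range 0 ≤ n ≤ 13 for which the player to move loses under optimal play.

0, 1, 2, 3, 4, 5, 6

Grundy values for subtraction set {7, 8}:
k:     0  1  2  3  4  5  6  7  8  9 10 11 12 13
g(k):  0  0  0  0  0  0  0  1  1  1  1  1  1  1
The P-positions (g = 0) in 0..13 are 0, 1, 2, 3, 4, 5, 6.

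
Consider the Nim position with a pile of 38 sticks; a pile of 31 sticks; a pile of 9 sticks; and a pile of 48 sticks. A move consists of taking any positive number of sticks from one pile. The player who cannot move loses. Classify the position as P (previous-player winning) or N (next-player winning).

Nim-sum: 38 ^ 31 ^ 9 ^ 48 = 0.
The nim-sum is 0, so this is a P-position: the player to move is in a losing position under optimal play.

P-position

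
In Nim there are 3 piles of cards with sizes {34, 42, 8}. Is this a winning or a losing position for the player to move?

Losing position

In binary:
  100010  (34)
  101010  (42)
  001000  (8)
  ------
  000000  (0)
The nim-sum is 0, so this is a P-position: the player to move is in a losing position under optimal play.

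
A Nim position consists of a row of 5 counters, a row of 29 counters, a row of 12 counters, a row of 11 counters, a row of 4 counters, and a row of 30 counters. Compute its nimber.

Nim-sum: 5 ⊕ 29 ⊕ 12 ⊕ 11 ⊕ 4 ⊕ 30 = 5.

5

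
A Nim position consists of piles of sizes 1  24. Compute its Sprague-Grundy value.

Compute the nim-sum pairwise:
1 ^ 24 = 25

25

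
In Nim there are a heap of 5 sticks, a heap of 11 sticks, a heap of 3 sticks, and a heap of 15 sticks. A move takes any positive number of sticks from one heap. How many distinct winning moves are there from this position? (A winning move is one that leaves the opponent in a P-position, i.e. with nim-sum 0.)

3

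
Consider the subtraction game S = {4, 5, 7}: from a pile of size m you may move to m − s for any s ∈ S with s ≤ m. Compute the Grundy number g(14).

Grundy values for subtraction set {4, 5, 7}:
g(0) = mex{} = 0
g(1) = mex{} = 0
g(2) = mex{} = 0
g(3) = mex{} = 0
g(4) = mex{0} = 1
g(5) = mex{0} = 1
g(6) = mex{0} = 1
g(7) = mex{0} = 1
g(8) = mex{0,1} = 2
g(9) = mex{0,1} = 2
g(10) = mex{0,1} = 2
g(11) = mex{1} = 0
g(12) = mex{1,2} = 0
g(13) = mex{1,2} = 0
g(14) = mex{1,2} = 0
So g(14) = 0.

0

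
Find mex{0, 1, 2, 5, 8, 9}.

The values 0, 1, 2 are all present; 3 is the first non-negative integer missing from the set.

3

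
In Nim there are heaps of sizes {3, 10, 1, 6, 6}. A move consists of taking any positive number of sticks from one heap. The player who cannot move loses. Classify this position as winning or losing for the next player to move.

Compute the nim-sum pairwise:
3 ^ 10 = 9
9 ^ 1 = 8
8 ^ 6 = 14
14 ^ 6 = 8
The nim-sum is 8 ≠ 0, so this is an N-position: the player to move can win.

Winning position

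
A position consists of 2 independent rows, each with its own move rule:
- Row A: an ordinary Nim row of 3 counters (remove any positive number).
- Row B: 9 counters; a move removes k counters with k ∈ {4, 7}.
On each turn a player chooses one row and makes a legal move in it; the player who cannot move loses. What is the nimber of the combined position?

1

Row A is a plain Nim row of size 3, so its Grundy value is 3.
Build the Grundy sequence for row B with g(k) = mex{g(k−s) : s ∈ {4, 7}, s ≤ k}:
g(0) = mex{} = 0
g(1) = mex{} = 0
g(2) = mex{} = 0
g(3) = mex{} = 0
g(4) = mex{0} = 1
g(5) = mex{0} = 1
g(6) = mex{0} = 1
g(7) = mex{0} = 1
g(8) = mex{0,1} = 2
g(9) = mex{0,1} = 2
So g(9) = 2.
The value of a disjunctive sum is the nim-sum of the parts.
Combined value = 3 XOR 2 = 1.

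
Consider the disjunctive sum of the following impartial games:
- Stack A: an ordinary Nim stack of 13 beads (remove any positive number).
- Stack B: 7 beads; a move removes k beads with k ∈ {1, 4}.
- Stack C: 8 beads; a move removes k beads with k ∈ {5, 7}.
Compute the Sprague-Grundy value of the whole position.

12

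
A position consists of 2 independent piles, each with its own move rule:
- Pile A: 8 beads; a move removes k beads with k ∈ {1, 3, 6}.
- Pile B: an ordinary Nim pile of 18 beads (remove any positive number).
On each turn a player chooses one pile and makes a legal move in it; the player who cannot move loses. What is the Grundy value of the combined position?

Grundy values for pile A (subtraction set {1, 3, 6}):
k:     0  1  2  3  4  5  6  7  8
g(k):  0  1  0  1  0  1  2  3  2
So g(8) = 2.
Pile B is a plain Nim pile of size 18, so its Grundy value is 18.
By the Sprague-Grundy theorem, the Grundy value of a sum of independent games is the XOR of the component values.
Combined value = 2 XOR 18 = 16.

16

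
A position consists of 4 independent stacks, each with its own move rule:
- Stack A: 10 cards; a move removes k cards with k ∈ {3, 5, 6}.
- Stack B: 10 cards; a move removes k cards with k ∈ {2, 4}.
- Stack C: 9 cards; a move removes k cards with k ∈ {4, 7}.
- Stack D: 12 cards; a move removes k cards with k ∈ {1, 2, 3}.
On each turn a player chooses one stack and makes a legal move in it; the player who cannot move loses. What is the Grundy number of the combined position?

For stack A, compute g(0), g(1), … with moves {3, 5, 6}:
k:     0  1  2  3  4  5  6  7  8  9 10
g(k):  0  0  0  1  1  1  2  2  2  0  0
So g(10) = 0.
Build the Grundy sequence for stack B with g(k) = mex{g(k−s) : s ∈ {2, 4}, s ≤ k}:
k:     0  1  2  3  4  5  6  7  8  9 10
g(k):  0  0  1  1  2  2  0  0  1  1  2
So g(10) = 2.
Grundy values for stack C (subtraction set {4, 7}):
k:     0  1  2  3  4  5  6  7  8  9
g(k):  0  0  0  0  1  1  1  1  2  2
So g(9) = 2.
Build the Grundy sequence for stack D with g(k) = mex{g(k−s) : s ∈ {1, 2, 3}, s ≤ k}:
k:     0  1  2  3  4  5  6  7  8  9 10 11 12
g(k):  0  1  2  3  0  1  2  3  0  1  2  3  0
So g(12) = 0.
The value of a disjunctive sum is the nim-sum of the parts.
Combined value = 0 ⊕ 2 ⊕ 2 ⊕ 0 = 0.

0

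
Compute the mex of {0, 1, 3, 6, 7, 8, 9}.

The values 0, 1 are all present; 2 is the first non-negative integer missing from the set.

2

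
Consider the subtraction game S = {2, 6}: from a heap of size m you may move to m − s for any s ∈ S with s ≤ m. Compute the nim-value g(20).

Compute g(0), g(1), … for moves {2, 6}:
k:     0  1  2  3  4  5  6  7  8  9 10 11 12 13 14 15 16 17 18 19 20
g(k):  0  0  1  1  0  0  1  1  0  0  1  1  0  0  1  1  0  0  1  1  0
So g(20) = 0.

0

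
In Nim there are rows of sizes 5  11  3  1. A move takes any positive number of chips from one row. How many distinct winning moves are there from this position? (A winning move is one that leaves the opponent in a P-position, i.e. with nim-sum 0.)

1

Compute the nim-sum pairwise:
5 XOR 11 = 14
14 XOR 3 = 13
13 XOR 1 = 12
The overall nim-sum is X = 12. A row of size p has a winning move iff p XOR X < p (reduce it to p XOR X).
  5: 5 XOR 12 = 9 ≥ 5 — no move.
  11: 11 XOR 12 = 7 < 11 — winning move (to 7).
  3: 3 XOR 12 = 15 ≥ 3 — no move.
  1: 1 XOR 12 = 13 ≥ 1 — no move.
That gives 1 winning move.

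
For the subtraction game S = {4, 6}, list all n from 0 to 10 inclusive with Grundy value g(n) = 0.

0, 1, 2, 3, 10

Grundy values for subtraction set {4, 6}:
g(0) = mex{} = 0
g(1) = mex{} = 0
g(2) = mex{} = 0
g(3) = mex{} = 0
g(4) = mex{0} = 1
g(5) = mex{0} = 1
g(6) = mex{0} = 1
g(7) = mex{0} = 1
g(8) = mex{0,1} = 2
g(9) = mex{0,1} = 2
g(10) = mex{1} = 0
The P-positions (g = 0) in 0..10 are 0, 1, 2, 3, 10.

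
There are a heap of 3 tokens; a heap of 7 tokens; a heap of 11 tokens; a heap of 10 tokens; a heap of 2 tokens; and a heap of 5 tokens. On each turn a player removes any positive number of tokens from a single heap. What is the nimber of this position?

2

Nim-sum: 3 ⊕ 7 ⊕ 11 ⊕ 10 ⊕ 2 ⊕ 5 = 2.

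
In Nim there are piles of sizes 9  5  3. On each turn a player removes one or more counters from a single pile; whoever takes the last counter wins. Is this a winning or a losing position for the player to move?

Compute the nim-sum pairwise:
9 ⊕ 5 = 12
12 ⊕ 3 = 15
The nim-sum is 15 ≠ 0, so this is an N-position: the player to move can win.

Winning position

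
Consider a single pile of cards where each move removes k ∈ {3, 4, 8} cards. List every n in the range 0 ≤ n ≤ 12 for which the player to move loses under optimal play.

0, 1, 2, 7, 12

Compute g(0), g(1), … for moves {3, 4, 8}:
k:     0  1  2  3  4  5  6  7  8  9 10 11 12
g(k):  0  0  0  1  1  1  2  0  2  3  1  3  0
The P-positions (g = 0) in 0..12 are 0, 1, 2, 7, 12.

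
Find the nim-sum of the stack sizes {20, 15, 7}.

Compute the nim-sum pairwise:
20 ^ 15 = 27
27 ^ 7 = 28

28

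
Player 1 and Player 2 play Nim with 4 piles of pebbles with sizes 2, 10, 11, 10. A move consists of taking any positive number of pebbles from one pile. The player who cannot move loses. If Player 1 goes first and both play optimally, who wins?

Nim-sum: 2 XOR 10 XOR 11 XOR 10 = 9.
The nim-sum is 9 ≠ 0, so this is an N-position: the player to move can win; Player 1 has a winning move.

Player 1 wins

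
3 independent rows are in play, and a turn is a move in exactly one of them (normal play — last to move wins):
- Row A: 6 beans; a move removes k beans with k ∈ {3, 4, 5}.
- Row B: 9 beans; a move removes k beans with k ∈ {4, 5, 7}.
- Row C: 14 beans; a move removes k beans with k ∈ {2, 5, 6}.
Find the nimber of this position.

1

For row A, compute g(0), g(1), … with moves {3, 4, 5}:
g(0) = mex{} = 0
g(1) = mex{} = 0
g(2) = mex{} = 0
g(3) = mex{0} = 1
g(4) = mex{0} = 1
g(5) = mex{0} = 1
g(6) = mex{0,1} = 2
So g(6) = 2.
For row B, compute g(0), g(1), … with moves {4, 5, 7}:
g(0) = mex{} = 0
g(1) = mex{} = 0
g(2) = mex{} = 0
g(3) = mex{} = 0
g(4) = mex{0} = 1
g(5) = mex{0} = 1
g(6) = mex{0} = 1
g(7) = mex{0} = 1
g(8) = mex{0,1} = 2
g(9) = mex{0,1} = 2
So g(9) = 2.
Build the Grundy sequence for row C with g(k) = mex{g(k−s) : s ∈ {2, 5, 6}, s ≤ k}:
k:     0  1  2  3  4  5  6  7  8  9 10 11 12 13 14
g(k):  0  0  1  1  0  2  1  3  0  2  1  0  0  1  1
So g(14) = 1.
The value of a disjunctive sum is the nim-sum of the parts.
Combined value = 2 XOR 2 XOR 1 = 1.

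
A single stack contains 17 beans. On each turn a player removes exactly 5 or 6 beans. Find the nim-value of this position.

1

Grundy values for subtraction set {5, 6}:
k:     0  1  2  3  4  5  6  7  8  9 10 11 12 13 14 15 16 17
g(k):  0  0  0  0  0  1  1  1  1  1  2  0  0  0  0  0  1  1
So g(17) = 1.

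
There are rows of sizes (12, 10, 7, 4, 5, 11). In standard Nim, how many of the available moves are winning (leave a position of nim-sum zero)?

3

Compute the nim-sum pairwise:
12 ^ 10 = 6
6 ^ 7 = 1
1 ^ 4 = 5
5 ^ 5 = 0
0 ^ 11 = 11
The overall nim-sum is X = 11. A row of size p has a winning move iff p XOR X < p (reduce it to p XOR X).
  12: 12 XOR 11 = 7 < 12 — winning move (to 7).
  10: 10 XOR 11 = 1 < 10 — winning move (to 1).
  7: 7 XOR 11 = 12 ≥ 7 — no move.
  4: 4 XOR 11 = 15 ≥ 4 — no move.
  5: 5 XOR 11 = 14 ≥ 5 — no move.
  11: 11 XOR 11 = 0 < 11 — winning move (to 0).
That gives 3 winning moves.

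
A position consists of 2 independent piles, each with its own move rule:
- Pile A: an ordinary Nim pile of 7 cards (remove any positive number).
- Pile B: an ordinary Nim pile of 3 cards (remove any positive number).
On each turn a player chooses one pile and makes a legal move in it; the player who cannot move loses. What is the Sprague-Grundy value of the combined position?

Pile A is a plain Nim pile of size 7, so its Grundy value is 7.
Pile B is a plain Nim pile of size 3, so its Grundy value is 3.
The value of a disjunctive sum is the nim-sum of the parts.
Combined value = 7 XOR 3 = 4.

4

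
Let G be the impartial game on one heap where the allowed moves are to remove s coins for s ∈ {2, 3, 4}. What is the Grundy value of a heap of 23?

Grundy values for subtraction set {2, 3, 4}:
k:     0  1  2  3  4  5  6  7  8  9 10 11 12 13 14 15 16 17 18 19 20 21 22 23
g(k):  0  0  1  1  2  2  0  0  1  1  2  2  0  0  1  1  2  2  0  0  1  1  2  2
So g(23) = 2.

2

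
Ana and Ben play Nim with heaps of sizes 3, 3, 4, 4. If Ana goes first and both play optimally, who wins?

Bitwise XOR of the heap sizes:
  011  (3)
  011  (3)
  100  (4)
  100  (4)
  ---
  000  (0)
The nim-sum is 0, so this is a P-position: the player to move is in a losing position under optimal play; Ana is about to move from it and so loses — Ben wins.

Ben wins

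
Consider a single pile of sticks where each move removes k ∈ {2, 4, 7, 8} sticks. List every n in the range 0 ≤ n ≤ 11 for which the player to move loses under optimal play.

0, 1, 6, 11

Grundy values for subtraction set {2, 4, 7, 8}:
g(0) = mex{} = 0
g(1) = mex{} = 0
g(2) = mex{0} = 1
g(3) = mex{0} = 1
g(4) = mex{0,1} = 2
g(5) = mex{0,1} = 2
g(6) = mex{1,2} = 0
g(7) = mex{0,1,2} = 3
g(8) = mex{0,2} = 1
g(9) = mex{0,1,2,3} = 4
g(10) = mex{0,1} = 2
g(11) = mex{1,2,3,4} = 0
The P-positions (g = 0) in 0..11 are 0, 1, 6, 11.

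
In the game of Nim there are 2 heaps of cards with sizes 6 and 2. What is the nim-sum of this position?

4

In binary:
  110  (6)
  010  (2)
  ---
  100  (4)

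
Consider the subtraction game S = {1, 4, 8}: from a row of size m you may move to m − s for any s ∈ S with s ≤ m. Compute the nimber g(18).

1

Build the Grundy sequence with g(k) = mex{g(k−s) : s ∈ {1, 4, 8}, s ≤ k}:
k:     0  1  2  3  4  5  6  7  8  9 10 11 12 13 14 15 16 17 18
g(k):  0  1  0  1  2  0  1  0  1  2  3  2  0  1  0  1  2  0  1
So g(18) = 1.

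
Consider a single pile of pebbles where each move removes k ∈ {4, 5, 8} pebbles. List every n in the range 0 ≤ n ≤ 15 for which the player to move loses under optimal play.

0, 1, 2, 3, 12, 13, 14, 15

Compute g(0), g(1), … for moves {4, 5, 8}:
k:     0  1  2  3  4  5  6  7  8  9 10 11 12 13 14 15
g(k):  0  0  0  0  1  1  1  1  2  2  2  2  0  0  0  0
The P-positions (g = 0) in 0..15 are 0, 1, 2, 3, 12, 13, 14, 15.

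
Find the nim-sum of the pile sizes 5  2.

7

Nim-sum: 5 XOR 2 = 7.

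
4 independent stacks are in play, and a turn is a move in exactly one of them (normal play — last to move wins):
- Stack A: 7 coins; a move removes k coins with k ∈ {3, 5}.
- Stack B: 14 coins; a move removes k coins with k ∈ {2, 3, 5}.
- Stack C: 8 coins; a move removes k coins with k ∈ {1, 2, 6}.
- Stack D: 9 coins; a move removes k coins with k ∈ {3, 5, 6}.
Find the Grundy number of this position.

3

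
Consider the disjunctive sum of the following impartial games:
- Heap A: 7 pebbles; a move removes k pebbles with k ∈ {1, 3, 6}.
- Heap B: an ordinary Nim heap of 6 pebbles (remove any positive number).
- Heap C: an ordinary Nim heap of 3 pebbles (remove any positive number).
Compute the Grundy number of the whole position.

For heap A, compute g(0), g(1), … with moves {1, 3, 6}:
g(0) = mex{} = 0
g(1) = mex{0} = 1
g(2) = mex{1} = 0
g(3) = mex{0} = 1
g(4) = mex{1} = 0
g(5) = mex{0} = 1
g(6) = mex{0,1} = 2
g(7) = mex{0,1,2} = 3
So g(7) = 3.
Heap B is a plain Nim heap of size 6, so its Grundy value is 6.
Heap C is a plain Nim heap of size 3, so its Grundy value is 3.
The value of a disjunctive sum is the nim-sum of the parts.
Combined value = 3 XOR 6 XOR 3 = 6.

6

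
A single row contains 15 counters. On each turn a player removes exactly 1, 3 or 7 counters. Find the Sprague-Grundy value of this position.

1

Build the Grundy sequence with g(k) = mex{g(k−s) : s ∈ {1, 3, 7}, s ≤ k}:
k:     0  1  2  3  4  5  6  7  8  9 10 11 12 13 14 15
g(k):  0  1  0  1  0  1  0  1  0  1  0  1  0  1  0  1
So g(15) = 1.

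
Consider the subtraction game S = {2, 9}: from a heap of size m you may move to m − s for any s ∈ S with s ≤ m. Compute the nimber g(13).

1

Grundy values for subtraction set {2, 9}:
g(0) = mex{} = 0
g(1) = mex{} = 0
g(2) = mex{0} = 1
g(3) = mex{0} = 1
g(4) = mex{1} = 0
g(5) = mex{1} = 0
g(6) = mex{0} = 1
g(7) = mex{0} = 1
g(8) = mex{1} = 0
g(9) = mex{0,1} = 2
g(10) = mex{0} = 1
g(11) = mex{1,2} = 0
g(12) = mex{1} = 0
g(13) = mex{0} = 1
So g(13) = 1.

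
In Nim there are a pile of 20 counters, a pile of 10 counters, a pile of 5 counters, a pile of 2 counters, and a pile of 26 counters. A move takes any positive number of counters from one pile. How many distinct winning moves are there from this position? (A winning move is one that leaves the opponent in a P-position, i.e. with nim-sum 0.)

3

Compute the nim-sum pairwise:
20 ⊕ 10 = 30
30 ⊕ 5 = 27
27 ⊕ 2 = 25
25 ⊕ 26 = 3
The overall nim-sum is X = 3. A pile of size p has a winning move iff p XOR X < p (reduce it to p XOR X).
  20: 20 XOR 3 = 23 ≥ 20 — no move.
  10: 10 XOR 3 = 9 < 10 — winning move (to 9).
  5: 5 XOR 3 = 6 ≥ 5 — no move.
  2: 2 XOR 3 = 1 < 2 — winning move (to 1).
  26: 26 XOR 3 = 25 < 26 — winning move (to 25).
That gives 3 winning moves.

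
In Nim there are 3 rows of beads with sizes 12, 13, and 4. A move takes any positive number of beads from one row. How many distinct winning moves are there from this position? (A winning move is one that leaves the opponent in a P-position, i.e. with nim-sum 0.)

Nim-sum: 12 ^ 13 ^ 4 = 5.
The overall nim-sum is X = 5. A row of size p has a winning move iff p XOR X < p (reduce it to p XOR X).
  12: 12 XOR 5 = 9 < 12 — winning move (to 9).
  13: 13 XOR 5 = 8 < 13 — winning move (to 8).
  4: 4 XOR 5 = 1 < 4 — winning move (to 1).
That gives 3 winning moves.

3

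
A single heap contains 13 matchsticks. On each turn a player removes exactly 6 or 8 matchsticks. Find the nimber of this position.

Compute g(0), g(1), … for moves {6, 8}:
g(0) = mex{} = 0
g(1) = mex{} = 0
g(2) = mex{} = 0
g(3) = mex{} = 0
g(4) = mex{} = 0
g(5) = mex{} = 0
g(6) = mex{0} = 1
g(7) = mex{0} = 1
g(8) = mex{0} = 1
g(9) = mex{0} = 1
g(10) = mex{0} = 1
g(11) = mex{0} = 1
g(12) = mex{0,1} = 2
g(13) = mex{0,1} = 2
So g(13) = 2.

2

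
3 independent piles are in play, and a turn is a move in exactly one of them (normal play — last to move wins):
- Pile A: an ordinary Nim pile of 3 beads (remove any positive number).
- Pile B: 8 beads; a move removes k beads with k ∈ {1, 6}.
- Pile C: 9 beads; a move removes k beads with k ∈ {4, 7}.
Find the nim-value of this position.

0

Pile A is a plain Nim pile of size 3, so its Grundy value is 3.
For pile B, compute g(0), g(1), … with moves {1, 6}:
g(0) = mex{} = 0
g(1) = mex{0} = 1
g(2) = mex{1} = 0
g(3) = mex{0} = 1
g(4) = mex{1} = 0
g(5) = mex{0} = 1
g(6) = mex{0,1} = 2
g(7) = mex{1,2} = 0
g(8) = mex{0} = 1
So g(8) = 1.
Build the Grundy sequence for pile C with g(k) = mex{g(k−s) : s ∈ {4, 7}, s ≤ k}:
g(0) = mex{} = 0
g(1) = mex{} = 0
g(2) = mex{} = 0
g(3) = mex{} = 0
g(4) = mex{0} = 1
g(5) = mex{0} = 1
g(6) = mex{0} = 1
g(7) = mex{0} = 1
g(8) = mex{0,1} = 2
g(9) = mex{0,1} = 2
So g(9) = 2.
By the Sprague-Grundy theorem, the Grundy value of a sum of independent games is the XOR of the component values.
Combined value = 3 ⊕ 1 ⊕ 2 = 0.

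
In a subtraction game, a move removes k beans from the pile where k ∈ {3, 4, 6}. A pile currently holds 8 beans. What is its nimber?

Compute g(0), g(1), … for moves {3, 4, 6}:
k:     0  1  2  3  4  5  6  7  8
g(k):  0  0  0  1  1  1  2  2  2
So g(8) = 2.

2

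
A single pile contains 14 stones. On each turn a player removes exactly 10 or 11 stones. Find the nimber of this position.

1

Build the Grundy sequence with g(k) = mex{g(k−s) : s ∈ {10, 11}, s ≤ k}:
g(0) = mex{} = 0
g(1) = mex{} = 0
g(2) = mex{} = 0
g(3) = mex{} = 0
g(4) = mex{} = 0
g(5) = mex{} = 0
g(6) = mex{} = 0
g(7) = mex{} = 0
g(8) = mex{} = 0
g(9) = mex{} = 0
g(10) = mex{0} = 1
g(11) = mex{0} = 1
g(12) = mex{0} = 1
g(13) = mex{0} = 1
g(14) = mex{0} = 1
So g(14) = 1.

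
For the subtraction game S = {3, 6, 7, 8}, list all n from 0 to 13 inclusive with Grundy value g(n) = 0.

0, 1, 2, 11, 12, 13

Grundy values for subtraction set {3, 6, 7, 8}:
g(0) = mex{} = 0
g(1) = mex{} = 0
g(2) = mex{} = 0
g(3) = mex{0} = 1
g(4) = mex{0} = 1
g(5) = mex{0} = 1
g(6) = mex{0,1} = 2
g(7) = mex{0,1} = 2
g(8) = mex{0,1} = 2
g(9) = mex{0,1,2} = 3
g(10) = mex{0,1,2} = 3
g(11) = mex{1,2} = 0
g(12) = mex{1,2,3} = 0
g(13) = mex{1,2,3} = 0
The P-positions (g = 0) in 0..13 are 0, 1, 2, 11, 12, 13.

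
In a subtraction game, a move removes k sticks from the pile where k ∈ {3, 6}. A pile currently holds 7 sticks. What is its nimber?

2

Grundy values for subtraction set {3, 6}:
g(0) = mex{} = 0
g(1) = mex{} = 0
g(2) = mex{} = 0
g(3) = mex{0} = 1
g(4) = mex{0} = 1
g(5) = mex{0} = 1
g(6) = mex{0,1} = 2
g(7) = mex{0,1} = 2
So g(7) = 2.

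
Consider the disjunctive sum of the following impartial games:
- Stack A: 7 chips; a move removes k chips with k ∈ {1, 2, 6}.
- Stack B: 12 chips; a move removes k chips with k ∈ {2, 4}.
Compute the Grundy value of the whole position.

0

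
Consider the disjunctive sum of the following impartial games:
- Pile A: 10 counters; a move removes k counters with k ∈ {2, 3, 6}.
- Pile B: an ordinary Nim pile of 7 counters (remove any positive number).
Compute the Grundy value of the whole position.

Build the Grundy sequence for pile A with g(k) = mex{g(k−s) : s ∈ {2, 3, 6}, s ≤ k}:
g(0) = mex{} = 0
g(1) = mex{} = 0
g(2) = mex{0} = 1
g(3) = mex{0} = 1
g(4) = mex{0,1} = 2
g(5) = mex{1} = 0
g(6) = mex{0,1,2} = 3
g(7) = mex{0,2} = 1
g(8) = mex{0,1,3} = 2
g(9) = mex{1,3} = 0
g(10) = mex{1,2} = 0
So g(10) = 0.
Pile B is a plain Nim pile of size 7, so its Grundy value is 7.
The value of a disjunctive sum is the nim-sum of the parts.
Combined value = 0 ⊕ 7 = 7.

7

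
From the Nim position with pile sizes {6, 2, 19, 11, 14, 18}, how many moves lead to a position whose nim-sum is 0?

Compute the nim-sum pairwise:
6 ^ 2 = 4
4 ^ 19 = 23
23 ^ 11 = 28
28 ^ 14 = 18
18 ^ 18 = 0
The nim-sum is already 0, so every move leaves a nonzero nim-sum — there are no winning moves.

0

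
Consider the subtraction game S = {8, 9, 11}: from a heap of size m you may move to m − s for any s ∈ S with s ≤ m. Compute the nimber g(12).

1

Grundy values for subtraction set {8, 9, 11}:
k:     0  1  2  3  4  5  6  7  8  9 10 11 12
g(k):  0  0  0  0  0  0  0  0  1  1  1  1  1
So g(12) = 1.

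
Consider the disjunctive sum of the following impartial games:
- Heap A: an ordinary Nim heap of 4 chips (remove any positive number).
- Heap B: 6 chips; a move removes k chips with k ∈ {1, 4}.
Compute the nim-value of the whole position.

5

Heap A is a plain Nim heap of size 4, so its Grundy value is 4.
Grundy values for heap B (subtraction set {1, 4}):
g(0) = mex{} = 0
g(1) = mex{0} = 1
g(2) = mex{1} = 0
g(3) = mex{0} = 1
g(4) = mex{0,1} = 2
g(5) = mex{1,2} = 0
g(6) = mex{0} = 1
So g(6) = 1.
By the Sprague-Grundy theorem, the Grundy value of a sum of independent games is the XOR of the component values.
Combined value = 4 ⊕ 1 = 5.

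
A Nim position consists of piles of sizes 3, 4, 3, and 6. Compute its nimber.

Nim-sum: 3 ⊕ 4 ⊕ 3 ⊕ 6 = 2.

2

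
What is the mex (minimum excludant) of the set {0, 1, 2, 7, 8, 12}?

3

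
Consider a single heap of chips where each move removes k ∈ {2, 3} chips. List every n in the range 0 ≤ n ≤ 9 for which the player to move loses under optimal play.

0, 1, 5, 6

Grundy values for subtraction set {2, 3}:
g(0) = mex{} = 0
g(1) = mex{} = 0
g(2) = mex{0} = 1
g(3) = mex{0} = 1
g(4) = mex{0,1} = 2
g(5) = mex{1} = 0
g(6) = mex{1,2} = 0
g(7) = mex{0,2} = 1
g(8) = mex{0} = 1
g(9) = mex{0,1} = 2
The P-positions (g = 0) in 0..9 are 0, 1, 5, 6.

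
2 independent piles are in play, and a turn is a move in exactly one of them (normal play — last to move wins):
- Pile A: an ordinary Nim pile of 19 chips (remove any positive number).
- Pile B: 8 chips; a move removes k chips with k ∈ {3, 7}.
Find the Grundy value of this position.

Pile A is a plain Nim pile of size 19, so its Grundy value is 19.
For pile B, compute g(0), g(1), … with moves {3, 7}:
g(0) = mex{} = 0
g(1) = mex{} = 0
g(2) = mex{} = 0
g(3) = mex{0} = 1
g(4) = mex{0} = 1
g(5) = mex{0} = 1
g(6) = mex{1} = 0
g(7) = mex{0,1} = 2
g(8) = mex{0,1} = 2
So g(8) = 2.
The value of a disjunctive sum is the nim-sum of the parts.
Combined value = 19 ⊕ 2 = 17.

17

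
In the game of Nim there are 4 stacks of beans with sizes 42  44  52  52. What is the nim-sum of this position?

6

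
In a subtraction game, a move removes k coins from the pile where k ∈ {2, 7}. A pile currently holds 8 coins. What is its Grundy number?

Grundy values for subtraction set {2, 7}:
g(0) = mex{} = 0
g(1) = mex{} = 0
g(2) = mex{0} = 1
g(3) = mex{0} = 1
g(4) = mex{1} = 0
g(5) = mex{1} = 0
g(6) = mex{0} = 1
g(7) = mex{0} = 1
g(8) = mex{0,1} = 2
So g(8) = 2.

2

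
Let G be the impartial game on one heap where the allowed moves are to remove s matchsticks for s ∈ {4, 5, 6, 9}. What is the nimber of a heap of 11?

Build the Grundy sequence with g(k) = mex{g(k−s) : s ∈ {4, 5, 6, 9}, s ≤ k}:
k:     0  1  2  3  4  5  6  7  8  9 10 11
g(k):  0  0  0  0  1  1  1  1  2  2  2  2
So g(11) = 2.

2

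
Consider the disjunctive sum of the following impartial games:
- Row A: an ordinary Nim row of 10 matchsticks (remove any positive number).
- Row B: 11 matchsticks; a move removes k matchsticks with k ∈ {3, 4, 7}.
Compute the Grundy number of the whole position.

10

Row A is a plain Nim row of size 10, so its Grundy value is 10.
Grundy values for row B (subtraction set {3, 4, 7}):
g(0) = mex{} = 0
g(1) = mex{} = 0
g(2) = mex{} = 0
g(3) = mex{0} = 1
g(4) = mex{0} = 1
g(5) = mex{0} = 1
g(6) = mex{0,1} = 2
g(7) = mex{0,1} = 2
g(8) = mex{0,1} = 2
g(9) = mex{0,1,2} = 3
g(10) = mex{1,2} = 0
g(11) = mex{1,2} = 0
So g(11) = 0.
The value of a disjunctive sum is the nim-sum of the parts.
Combined value = 10 XOR 0 = 10.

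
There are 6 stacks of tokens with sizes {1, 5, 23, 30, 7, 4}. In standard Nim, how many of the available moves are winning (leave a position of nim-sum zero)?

Compute the nim-sum pairwise:
1 ^ 5 = 4
4 ^ 23 = 19
19 ^ 30 = 13
13 ^ 7 = 10
10 ^ 4 = 14
The overall nim-sum is X = 14. A stack of size p has a winning move iff p XOR X < p (reduce it to p XOR X).
  1: 1 XOR 14 = 15 ≥ 1 — no move.
  5: 5 XOR 14 = 11 ≥ 5 — no move.
  23: 23 XOR 14 = 25 ≥ 23 — no move.
  30: 30 XOR 14 = 16 < 30 — winning move (to 16).
  7: 7 XOR 14 = 9 ≥ 7 — no move.
  4: 4 XOR 14 = 10 ≥ 4 — no move.
That gives 1 winning move.

1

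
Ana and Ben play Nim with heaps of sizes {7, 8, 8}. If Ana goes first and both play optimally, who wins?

Ana wins

Compute the nim-sum pairwise:
7 XOR 8 = 15
15 XOR 8 = 7
The nim-sum is 7 ≠ 0, so this is an N-position: the player to move can win; Ana has a winning move.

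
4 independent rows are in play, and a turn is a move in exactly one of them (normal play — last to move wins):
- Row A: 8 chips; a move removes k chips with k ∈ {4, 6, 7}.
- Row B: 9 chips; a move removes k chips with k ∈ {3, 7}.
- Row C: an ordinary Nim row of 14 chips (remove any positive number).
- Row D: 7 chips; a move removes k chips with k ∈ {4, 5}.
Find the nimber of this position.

Build the Grundy sequence for row A with g(k) = mex{g(k−s) : s ∈ {4, 6, 7}, s ≤ k}:
g(0) = mex{} = 0
g(1) = mex{} = 0
g(2) = mex{} = 0
g(3) = mex{} = 0
g(4) = mex{0} = 1
g(5) = mex{0} = 1
g(6) = mex{0} = 1
g(7) = mex{0} = 1
g(8) = mex{0,1} = 2
So g(8) = 2.
For row B, compute g(0), g(1), … with moves {3, 7}:
g(0) = mex{} = 0
g(1) = mex{} = 0
g(2) = mex{} = 0
g(3) = mex{0} = 1
g(4) = mex{0} = 1
g(5) = mex{0} = 1
g(6) = mex{1} = 0
g(7) = mex{0,1} = 2
g(8) = mex{0,1} = 2
g(9) = mex{0} = 1
So g(9) = 1.
Row C is a plain Nim row of size 14, so its Grundy value is 14.
For row D, compute g(0), g(1), … with moves {4, 5}:
g(0) = mex{} = 0
g(1) = mex{} = 0
g(2) = mex{} = 0
g(3) = mex{} = 0
g(4) = mex{0} = 1
g(5) = mex{0} = 1
g(6) = mex{0} = 1
g(7) = mex{0} = 1
So g(7) = 1.
By the Sprague-Grundy theorem, the Grundy value of a sum of independent games is the XOR of the component values.
Combined value = 2 ⊕ 1 ⊕ 14 ⊕ 1 = 12.

12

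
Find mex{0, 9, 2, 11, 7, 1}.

3

The values 0, 1, 2 are all present; 3 is the first non-negative integer missing from the set.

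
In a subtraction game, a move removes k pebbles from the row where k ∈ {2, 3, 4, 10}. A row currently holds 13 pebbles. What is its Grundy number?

0

Compute g(0), g(1), … for moves {2, 3, 4, 10}:
k:     0  1  2  3  4  5  6  7  8  9 10 11 12 13
g(k):  0  0  1  1  2  2  0  0  1  1  2  2  0  0
So g(13) = 0.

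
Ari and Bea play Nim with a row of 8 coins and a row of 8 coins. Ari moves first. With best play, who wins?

Bea wins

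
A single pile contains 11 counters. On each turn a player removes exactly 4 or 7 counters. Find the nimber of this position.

Grundy values for subtraction set {4, 7}:
g(0) = mex{} = 0
g(1) = mex{} = 0
g(2) = mex{} = 0
g(3) = mex{} = 0
g(4) = mex{0} = 1
g(5) = mex{0} = 1
g(6) = mex{0} = 1
g(7) = mex{0} = 1
g(8) = mex{0,1} = 2
g(9) = mex{0,1} = 2
g(10) = mex{0,1} = 2
g(11) = mex{1} = 0
So g(11) = 0.

0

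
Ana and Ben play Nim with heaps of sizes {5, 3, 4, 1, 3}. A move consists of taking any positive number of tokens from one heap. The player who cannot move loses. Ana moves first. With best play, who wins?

Ben wins

Nim-sum: 5 XOR 3 XOR 4 XOR 1 XOR 3 = 0.
The nim-sum is 0, so this is a P-position: the player to move is in a losing position under optimal play; Ana is about to move from it and so loses — Ben wins.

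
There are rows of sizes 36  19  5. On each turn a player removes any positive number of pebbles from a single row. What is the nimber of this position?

50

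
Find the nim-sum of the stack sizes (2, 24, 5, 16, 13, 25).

Nim-sum: 2 XOR 24 XOR 5 XOR 16 XOR 13 XOR 25 = 27.

27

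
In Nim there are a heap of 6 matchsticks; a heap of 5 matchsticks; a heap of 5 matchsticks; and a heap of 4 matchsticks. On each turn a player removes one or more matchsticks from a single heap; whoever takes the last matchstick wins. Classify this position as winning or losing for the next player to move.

Write each in binary and XOR column by column:
  110  (6)
  101  (5)
  101  (5)
  100  (4)
  ---
  010  (2)
The nim-sum is 2 ≠ 0, so this is an N-position: the player to move can win.

Winning position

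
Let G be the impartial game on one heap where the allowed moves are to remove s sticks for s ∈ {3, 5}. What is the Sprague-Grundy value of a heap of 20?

1

Build the Grundy sequence with g(k) = mex{g(k−s) : s ∈ {3, 5}, s ≤ k}:
k:     0  1  2  3  4  5  6  7  8  9 10 11 12 13 14 15 16 17 18 19 20
g(k):  0  0  0  1  1  1  2  2  0  0  0  1  1  1  2  2  0  0  0  1  1
So g(20) = 1.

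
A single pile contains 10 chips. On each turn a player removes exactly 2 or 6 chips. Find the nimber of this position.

1

Build the Grundy sequence with g(k) = mex{g(k−s) : s ∈ {2, 6}, s ≤ k}:
k:     0  1  2  3  4  5  6  7  8  9 10
g(k):  0  0  1  1  0  0  1  1  0  0  1
So g(10) = 1.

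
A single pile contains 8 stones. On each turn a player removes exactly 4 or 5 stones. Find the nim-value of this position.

Compute g(0), g(1), … for moves {4, 5}:
g(0) = mex{} = 0
g(1) = mex{} = 0
g(2) = mex{} = 0
g(3) = mex{} = 0
g(4) = mex{0} = 1
g(5) = mex{0} = 1
g(6) = mex{0} = 1
g(7) = mex{0} = 1
g(8) = mex{0,1} = 2
So g(8) = 2.

2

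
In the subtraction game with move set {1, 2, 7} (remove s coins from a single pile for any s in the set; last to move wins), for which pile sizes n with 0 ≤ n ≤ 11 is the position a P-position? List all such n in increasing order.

Build the Grundy sequence with g(k) = mex{g(k−s) : s ∈ {1, 2, 7}, s ≤ k}:
g(0) = mex{} = 0
g(1) = mex{0} = 1
g(2) = mex{0,1} = 2
g(3) = mex{1,2} = 0
g(4) = mex{0,2} = 1
g(5) = mex{0,1} = 2
g(6) = mex{1,2} = 0
g(7) = mex{0,2} = 1
g(8) = mex{0,1} = 2
g(9) = mex{1,2} = 0
g(10) = mex{0,2} = 1
g(11) = mex{0,1} = 2
The P-positions (g = 0) in 0..11 are 0, 3, 6, 9.

0, 3, 6, 9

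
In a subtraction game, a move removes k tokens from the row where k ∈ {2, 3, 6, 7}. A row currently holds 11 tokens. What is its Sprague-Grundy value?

1

Build the Grundy sequence with g(k) = mex{g(k−s) : s ∈ {2, 3, 6, 7}, s ≤ k}:
k:     0  1  2  3  4  5  6  7  8  9 10 11
g(k):  0  0  1  1  2  0  3  1  2  0  0  1
So g(11) = 1.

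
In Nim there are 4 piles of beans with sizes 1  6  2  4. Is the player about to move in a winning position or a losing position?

Write each in binary and XOR column by column:
  001  (1)
  110  (6)
  010  (2)
  100  (4)
  ---
  001  (1)
The nim-sum is 1 ≠ 0, so this is an N-position: the player to move can win.

Winning position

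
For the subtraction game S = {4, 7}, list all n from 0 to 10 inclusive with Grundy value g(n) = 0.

0, 1, 2, 3

Grundy values for subtraction set {4, 7}:
g(0) = mex{} = 0
g(1) = mex{} = 0
g(2) = mex{} = 0
g(3) = mex{} = 0
g(4) = mex{0} = 1
g(5) = mex{0} = 1
g(6) = mex{0} = 1
g(7) = mex{0} = 1
g(8) = mex{0,1} = 2
g(9) = mex{0,1} = 2
g(10) = mex{0,1} = 2
The P-positions (g = 0) in 0..10 are 0, 1, 2, 3.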